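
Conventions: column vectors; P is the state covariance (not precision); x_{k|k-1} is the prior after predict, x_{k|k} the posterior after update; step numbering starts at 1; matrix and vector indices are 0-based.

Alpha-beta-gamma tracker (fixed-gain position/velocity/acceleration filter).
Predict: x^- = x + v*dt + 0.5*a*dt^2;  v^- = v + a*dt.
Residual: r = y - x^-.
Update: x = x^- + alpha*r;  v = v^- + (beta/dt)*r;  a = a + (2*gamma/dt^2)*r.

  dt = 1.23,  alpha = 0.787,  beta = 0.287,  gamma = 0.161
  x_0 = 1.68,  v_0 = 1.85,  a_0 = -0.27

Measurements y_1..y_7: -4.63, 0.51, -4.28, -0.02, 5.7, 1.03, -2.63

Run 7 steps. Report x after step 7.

step 1: x_pred=3.7513  r=-8.3813  x^+=-2.8448  v^+=-0.4377  a^+=-2.0538
step 2: x_pred=-4.9368  r=5.4468  x^+=-0.6502  v^+=-1.6930  a^+=-0.8946
step 3: x_pred=-3.4093  r=-0.8707  x^+=-4.0945  v^+=-2.9965  a^+=-1.0799
step 4: x_pred=-8.5971  r=8.5771  x^+=-1.8469  v^+=-2.3234  a^+=0.7456
step 5: x_pred=-4.1407  r=9.8407  x^+=3.6039  v^+=0.8899  a^+=2.8401
step 6: x_pred=6.8469  r=-5.8169  x^+=2.2690  v^+=3.0259  a^+=1.6021
step 7: x_pred=7.2028  r=-9.8328  x^+=-0.5356  v^+=2.7021  a^+=-0.4907

x_post = -0.5356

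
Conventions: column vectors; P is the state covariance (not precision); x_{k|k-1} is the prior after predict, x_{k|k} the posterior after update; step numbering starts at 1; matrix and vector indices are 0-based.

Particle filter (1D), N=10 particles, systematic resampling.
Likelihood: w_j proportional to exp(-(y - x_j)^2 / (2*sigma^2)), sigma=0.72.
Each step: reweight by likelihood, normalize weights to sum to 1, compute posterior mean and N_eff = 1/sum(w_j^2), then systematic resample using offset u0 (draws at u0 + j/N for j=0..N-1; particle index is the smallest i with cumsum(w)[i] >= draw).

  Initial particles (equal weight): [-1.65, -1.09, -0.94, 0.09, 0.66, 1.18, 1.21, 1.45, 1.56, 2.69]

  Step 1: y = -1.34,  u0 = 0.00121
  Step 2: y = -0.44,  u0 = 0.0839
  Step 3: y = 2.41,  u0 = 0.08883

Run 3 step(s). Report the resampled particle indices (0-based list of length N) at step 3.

resampled_idx = [2, 4, 5, 6, 6, 7, 7, 8, 9, 9]

step 1: w=[0.3170, 0.3275, 0.2981, 0.0484, 0.0073, 0.0008, 0.0007, 0.0002, 0.0001, 0.0000]  mean=-1.1489  Neff=3.3448  idx=[0, 0, 0, 0, 1, 1, 1, 2, 2, 2]
step 2: w=[0.0457, 0.0457, 0.0457, 0.0457, 0.1249, 0.1249, 0.1249, 0.1475, 0.1475, 0.1475]  mean=-1.1261  Neff=8.3055  idx=[1, 4, 4, 5, 6, 7, 7, 8, 9, 9]
step 3: w=[0.0010, 0.0572, 0.0572, 0.0572, 0.0572, 0.1541, 0.1541, 0.1541, 0.1541, 0.1541]  mean=-0.9750  Neff=7.5900  idx=[2, 4, 5, 6, 6, 7, 7, 8, 9, 9]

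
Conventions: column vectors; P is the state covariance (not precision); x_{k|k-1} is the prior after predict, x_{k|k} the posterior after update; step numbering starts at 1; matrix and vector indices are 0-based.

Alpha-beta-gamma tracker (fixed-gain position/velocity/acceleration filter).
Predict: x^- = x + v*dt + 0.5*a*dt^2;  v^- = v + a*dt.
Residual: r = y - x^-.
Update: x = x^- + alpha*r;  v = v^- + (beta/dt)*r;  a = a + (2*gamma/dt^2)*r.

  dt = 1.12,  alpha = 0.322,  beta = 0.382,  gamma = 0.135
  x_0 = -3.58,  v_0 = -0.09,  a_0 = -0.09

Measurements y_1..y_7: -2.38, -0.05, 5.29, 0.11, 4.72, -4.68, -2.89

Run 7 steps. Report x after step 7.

step 1: x_pred=-3.7372  r=1.3572  x^+=-3.3002  v^+=0.2721  a^+=0.2021
step 2: x_pred=-2.8687  r=2.8187  x^+=-1.9611  v^+=1.4599  a^+=0.8088
step 3: x_pred=0.1813  r=5.1087  x^+=1.8263  v^+=4.1082  a^+=1.9084
step 4: x_pred=7.6245  r=-7.5145  x^+=5.2048  v^+=3.6827  a^+=0.2910
step 5: x_pred=9.5119  r=-4.7919  x^+=7.9689  v^+=2.3742  a^+=-0.7404
step 6: x_pred=10.1637  r=-14.8437  x^+=5.3840  v^+=-3.5178  a^+=-3.9354
step 7: x_pred=-1.0242  r=-1.8658  x^+=-1.6250  v^+=-8.5618  a^+=-4.3370

x_post = -1.6250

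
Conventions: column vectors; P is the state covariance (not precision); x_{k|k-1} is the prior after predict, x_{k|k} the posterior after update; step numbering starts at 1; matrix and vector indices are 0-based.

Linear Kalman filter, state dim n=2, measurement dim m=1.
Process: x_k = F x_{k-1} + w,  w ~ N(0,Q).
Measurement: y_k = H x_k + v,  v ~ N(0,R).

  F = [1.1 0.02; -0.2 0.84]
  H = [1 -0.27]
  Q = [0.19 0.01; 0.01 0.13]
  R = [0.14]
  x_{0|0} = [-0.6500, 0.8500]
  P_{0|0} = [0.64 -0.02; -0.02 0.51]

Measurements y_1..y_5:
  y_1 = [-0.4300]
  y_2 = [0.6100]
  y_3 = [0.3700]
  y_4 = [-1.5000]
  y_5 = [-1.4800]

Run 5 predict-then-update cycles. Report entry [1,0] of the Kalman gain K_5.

K[1,0] = -0.0471

step 1: x^-=[-0.6980, 0.8440]  P^-=[0.9637 -0.1406; -0.1406 0.5222]  S=[1.2177]  K=[0.8226; -0.2313]  nu=[0.4959]  x^+=[-0.2901, 0.7293]  P^+=[0.1397 0.0910; 0.0910 0.4570]
step 2: x^-=[-0.3045, 0.6706]  P^-=[0.3633 0.0707; 0.0707 0.4275]  S=[0.4963]  K=[0.6936; -0.0902]  nu=[1.0956]  x^+=[0.4553, 0.5719]  P^+=[0.1246 0.1017; 0.1017 0.4235]
step 3: x^-=[0.5123, 0.3893]  P^-=[0.3454 0.0833; 0.0833 0.3996]  S=[0.4695]  K=[0.6877; -0.0524]  nu=[-0.0372]  x^+=[0.4867, 0.3913]  P^+=[0.1233 0.1002; 0.1002 0.3983]
step 4: x^-=[0.5432, 0.2313]  P^-=[0.3438 0.0817; 0.0817 0.3823]  S=[0.4675]  K=[0.6881; -0.0459]  nu=[-1.9808]  x^+=[-0.8198, 0.3223]  P^+=[0.1224 0.0965; 0.0965 0.3813]
step 5: x^-=[-0.8954, 0.4347]  P^-=[0.3425 0.0783; 0.0783 0.3715]  S=[0.4673]  K=[0.6877; -0.0471]  nu=[-0.4673]  x^+=[-1.2167, 0.4567]  P^+=[0.1215 0.0934; 0.0934 0.3705]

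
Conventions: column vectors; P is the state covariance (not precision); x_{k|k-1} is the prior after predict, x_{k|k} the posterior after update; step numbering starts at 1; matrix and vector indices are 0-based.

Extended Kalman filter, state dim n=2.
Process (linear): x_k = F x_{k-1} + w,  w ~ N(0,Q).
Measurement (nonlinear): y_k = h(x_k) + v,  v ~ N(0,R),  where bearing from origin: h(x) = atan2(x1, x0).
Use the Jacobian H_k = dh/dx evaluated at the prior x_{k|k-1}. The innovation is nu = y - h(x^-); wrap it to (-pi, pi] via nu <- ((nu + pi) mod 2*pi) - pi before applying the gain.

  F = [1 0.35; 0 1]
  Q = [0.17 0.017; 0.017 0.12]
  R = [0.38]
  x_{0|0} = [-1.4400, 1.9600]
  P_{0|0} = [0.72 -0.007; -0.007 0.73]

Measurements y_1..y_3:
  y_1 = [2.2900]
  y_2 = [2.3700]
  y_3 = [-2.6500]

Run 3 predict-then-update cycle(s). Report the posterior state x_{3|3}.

step 1: x^-=[-0.7540, 1.9600]  P^-=[0.9745 0.2655; 0.2655 0.8500]  H_jac=[-0.4444 -0.1710]  S=[0.6377]  K=[-0.7504; -0.4129]  nu=[0.3520]  x^+=[-1.0181, 1.8147]  P^+=[0.6155 0.0679; 0.0679 0.7413]
step 2: x^-=[-0.3830, 1.8147]  P^-=[0.9238 0.3444; 0.3444 0.8613]  H_jac=[-0.5276 -0.1113]  S=[0.6883]  K=[-0.7638; -0.4033]  nu=[0.5912]  x^+=[-0.8346, 1.5762]  P^+=[0.5222 0.1323; 0.1323 0.7493]
step 3: x^-=[-0.2829, 1.5762]  P^-=[0.8767 0.4116; 0.4116 0.8693]  H_jac=[-0.6146 -0.1103]  S=[0.7776]  K=[-0.7514; -0.4487]  nu=[1.8848]  x^+=[-1.6991, 0.7306]  P^+=[0.4377 0.1495; 0.1495 0.7128]

x_post = [-1.6991, 0.7306]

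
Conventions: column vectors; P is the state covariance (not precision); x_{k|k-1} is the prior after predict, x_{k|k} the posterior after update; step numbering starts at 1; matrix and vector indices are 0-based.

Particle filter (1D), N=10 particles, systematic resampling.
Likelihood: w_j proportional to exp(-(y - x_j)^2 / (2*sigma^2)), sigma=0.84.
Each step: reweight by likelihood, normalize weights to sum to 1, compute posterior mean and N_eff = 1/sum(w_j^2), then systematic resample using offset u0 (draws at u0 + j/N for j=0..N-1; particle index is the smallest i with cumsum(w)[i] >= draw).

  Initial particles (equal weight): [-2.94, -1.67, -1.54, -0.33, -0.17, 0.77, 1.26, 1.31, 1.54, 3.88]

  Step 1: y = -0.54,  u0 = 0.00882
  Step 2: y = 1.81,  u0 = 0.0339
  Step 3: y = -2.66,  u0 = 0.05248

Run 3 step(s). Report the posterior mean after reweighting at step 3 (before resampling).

post_mean = -0.2496

step 1: w=[0.0051, 0.1218, 0.1482, 0.2917, 0.2731, 0.0892, 0.0303, 0.0266, 0.0140, 0.0000]  mean=-0.4258  Neff=4.8479  idx=[1, 1, 2, 3, 3, 3, 4, 4, 4, 5]
step 2: w=[0.0002, 0.0002, 0.0005, 0.0507, 0.0507, 0.0507, 0.0809, 0.0809, 0.0809, 0.6044]  mean=0.3725  Neff=2.5467  idx=[3, 5, 7, 8, 9, 9, 9, 9, 9, 9]
step 3: w=[0.3100, 0.3100, 0.1795, 0.1795, 0.0035, 0.0035, 0.0035, 0.0035, 0.0035, 0.0035]  mean=-0.2496  Neff=3.8943  idx=[0, 0, 0, 1, 1, 1, 2, 2, 3, 3]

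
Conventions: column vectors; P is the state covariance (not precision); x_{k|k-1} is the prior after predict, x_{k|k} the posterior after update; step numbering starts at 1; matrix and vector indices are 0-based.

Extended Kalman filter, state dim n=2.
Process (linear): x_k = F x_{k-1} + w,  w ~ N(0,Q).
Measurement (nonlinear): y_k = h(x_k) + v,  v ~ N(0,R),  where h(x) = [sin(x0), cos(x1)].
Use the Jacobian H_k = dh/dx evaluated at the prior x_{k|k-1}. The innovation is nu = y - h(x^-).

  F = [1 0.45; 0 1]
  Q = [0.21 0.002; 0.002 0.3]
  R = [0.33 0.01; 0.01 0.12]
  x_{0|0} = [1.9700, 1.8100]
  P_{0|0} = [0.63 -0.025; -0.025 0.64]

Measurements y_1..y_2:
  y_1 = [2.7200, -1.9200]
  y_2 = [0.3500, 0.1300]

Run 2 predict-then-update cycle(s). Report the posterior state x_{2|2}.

step 1: x^-=[2.7845, 1.8100]  P^-=[0.9471 0.2650; 0.2650 0.9400]  H_jac=[-0.9369 0.0000; 0.0000 -0.9715]  S=[1.1614 0.2512; 0.2512 1.0072]  K=[-0.7492 -0.0688; -0.0187 -0.9020]  nu=[2.3704, -1.6831]  x^+=[1.1243, 3.2839]  P^+=[0.2646 0.0162; 0.0162 0.1116]
step 2: x^-=[2.6021, 3.2839]  P^-=[0.5118 0.0684; 0.0684 0.4116]  H_jac=[-0.8580 0.0000; 0.0000 0.1418]  S=[0.7067 0.0017; 0.0017 0.1283]  K=[-0.6215 0.0838; -0.0841 0.4562]  nu=[-0.1637, 1.1199]  x^+=[2.7976, 3.8086]  P^+=[0.2381 0.0270; 0.0270 0.3800]

x_post = [2.7976, 3.8086]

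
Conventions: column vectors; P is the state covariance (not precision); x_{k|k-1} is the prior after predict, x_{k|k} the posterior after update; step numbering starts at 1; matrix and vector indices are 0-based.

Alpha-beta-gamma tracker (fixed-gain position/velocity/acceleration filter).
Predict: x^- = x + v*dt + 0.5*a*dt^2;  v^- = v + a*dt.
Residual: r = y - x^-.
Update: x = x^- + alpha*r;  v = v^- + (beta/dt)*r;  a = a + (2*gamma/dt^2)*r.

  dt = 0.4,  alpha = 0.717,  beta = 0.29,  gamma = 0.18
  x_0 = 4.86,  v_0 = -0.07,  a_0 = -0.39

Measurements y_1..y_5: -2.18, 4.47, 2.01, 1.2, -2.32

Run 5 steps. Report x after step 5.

x_post = -1.2465

step 1: x_pred=4.8008  r=-6.9808  x^+=-0.2044  v^+=-5.2871  a^+=-16.0968
step 2: x_pred=-3.6070  r=8.0770  x^+=2.1842  v^+=-5.8700  a^+=2.0765
step 3: x_pred=0.0023  r=2.0077  x^+=1.4418  v^+=-3.5838  a^+=6.5937
step 4: x_pred=0.5358  r=0.6642  x^+=1.0120  v^+=-0.4648  a^+=8.0882
step 5: x_pred=1.4732  r=-3.7932  x^+=-1.2465  v^+=0.0204  a^+=-0.4465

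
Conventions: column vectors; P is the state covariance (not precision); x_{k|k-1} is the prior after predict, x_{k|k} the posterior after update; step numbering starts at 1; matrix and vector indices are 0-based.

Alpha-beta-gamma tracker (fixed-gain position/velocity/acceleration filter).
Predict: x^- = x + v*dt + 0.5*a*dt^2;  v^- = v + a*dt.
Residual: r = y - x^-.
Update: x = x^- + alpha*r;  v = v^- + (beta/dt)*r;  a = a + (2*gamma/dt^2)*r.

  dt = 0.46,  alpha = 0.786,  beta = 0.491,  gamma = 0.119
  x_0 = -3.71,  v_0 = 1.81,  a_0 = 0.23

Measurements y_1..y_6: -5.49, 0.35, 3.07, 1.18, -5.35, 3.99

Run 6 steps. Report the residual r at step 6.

resid = 11.3795

step 1: x_pred=-2.8531  r=-2.6369  x^+=-4.9257  v^+=-0.8988  a^+=-2.7359
step 2: x_pred=-5.6286  r=5.9786  x^+=-0.9294  v^+=4.2242  a^+=3.9886
step 3: x_pred=1.4357  r=1.6343  x^+=2.7203  v^+=7.8034  a^+=5.8268
step 4: x_pred=6.9263  r=-5.7463  x^+=2.4097  v^+=4.3502  a^+=-0.6364
step 5: x_pred=4.3435  r=-9.6935  x^+=-3.2756  v^+=-6.2893  a^+=-11.5392
step 6: x_pred=-7.3895  r=11.3795  x^+=1.5548  v^+=0.5491  a^+=1.2600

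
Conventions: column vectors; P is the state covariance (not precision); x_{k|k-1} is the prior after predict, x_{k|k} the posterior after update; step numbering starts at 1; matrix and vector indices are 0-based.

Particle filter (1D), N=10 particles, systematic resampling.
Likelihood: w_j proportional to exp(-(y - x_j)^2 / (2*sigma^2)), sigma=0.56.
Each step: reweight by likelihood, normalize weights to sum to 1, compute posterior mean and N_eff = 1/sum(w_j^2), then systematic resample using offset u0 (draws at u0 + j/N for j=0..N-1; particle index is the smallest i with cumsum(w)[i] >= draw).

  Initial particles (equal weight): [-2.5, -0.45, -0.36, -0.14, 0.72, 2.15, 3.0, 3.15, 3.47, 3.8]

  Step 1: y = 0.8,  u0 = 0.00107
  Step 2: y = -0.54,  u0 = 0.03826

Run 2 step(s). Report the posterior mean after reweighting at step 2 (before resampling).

post_mean = -0.1510

step 1: w=[0.0000, 0.0556, 0.0786, 0.1641, 0.6646, 0.0367, 0.0003, 0.0001, 0.0000, 0.0000]  mean=0.4824  Neff=2.0867  idx=[1, 2, 3, 4, 4, 4, 4, 4, 4, 4]
step 2: w=[0.3020, 0.2905, 0.2371, 0.0243, 0.0243, 0.0243, 0.0243, 0.0243, 0.0243, 0.0243]  mean=-0.1510  Neff=4.2378  idx=[0, 0, 0, 1, 1, 1, 2, 2, 3, 7]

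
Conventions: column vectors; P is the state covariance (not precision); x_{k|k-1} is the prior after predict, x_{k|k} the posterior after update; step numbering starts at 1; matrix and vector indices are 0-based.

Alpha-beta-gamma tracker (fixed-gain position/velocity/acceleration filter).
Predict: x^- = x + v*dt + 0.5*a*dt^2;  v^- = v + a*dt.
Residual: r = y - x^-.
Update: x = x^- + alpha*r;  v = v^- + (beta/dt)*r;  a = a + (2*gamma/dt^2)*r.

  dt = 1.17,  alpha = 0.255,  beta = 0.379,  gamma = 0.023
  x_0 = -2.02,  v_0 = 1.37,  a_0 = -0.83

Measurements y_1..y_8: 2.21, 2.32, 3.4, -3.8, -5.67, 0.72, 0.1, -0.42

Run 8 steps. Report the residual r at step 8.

resid = 7.0000

step 1: x_pred=-0.9852  r=3.1952  x^+=-0.1704  v^+=1.4339  a^+=-0.7226
step 2: x_pred=1.0127  r=1.3073  x^+=1.3460  v^+=1.0119  a^+=-0.6787
step 3: x_pred=2.0655  r=1.3345  x^+=2.4058  v^+=0.6502  a^+=-0.6339
step 4: x_pred=2.7326  r=-6.5326  x^+=1.0668  v^+=-2.2076  a^+=-0.8534
step 5: x_pred=-2.1002  r=-3.5698  x^+=-3.0105  v^+=-4.3624  a^+=-0.9733
step 6: x_pred=-8.7807  r=9.5007  x^+=-6.3580  v^+=-2.4236  a^+=-0.6541
step 7: x_pred=-9.6413  r=9.7413  x^+=-7.1573  v^+=-0.0334  a^+=-0.3267
step 8: x_pred=-7.4200  r=7.0000  x^+=-5.6350  v^+=1.8519  a^+=-0.0915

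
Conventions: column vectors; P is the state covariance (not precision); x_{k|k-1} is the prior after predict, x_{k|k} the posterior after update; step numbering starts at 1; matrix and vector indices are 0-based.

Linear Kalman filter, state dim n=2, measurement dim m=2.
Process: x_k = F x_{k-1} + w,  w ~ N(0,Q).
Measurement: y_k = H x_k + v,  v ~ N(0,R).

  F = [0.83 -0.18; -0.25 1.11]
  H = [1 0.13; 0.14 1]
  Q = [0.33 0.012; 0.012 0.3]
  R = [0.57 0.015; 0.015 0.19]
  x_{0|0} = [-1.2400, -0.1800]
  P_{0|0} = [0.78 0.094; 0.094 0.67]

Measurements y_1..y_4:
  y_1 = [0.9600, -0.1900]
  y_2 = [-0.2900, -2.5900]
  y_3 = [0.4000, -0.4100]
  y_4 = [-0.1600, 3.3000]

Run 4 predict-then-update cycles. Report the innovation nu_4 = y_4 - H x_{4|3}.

step 1: x^-=[-0.9968, 0.1102]  P^-=[0.8610 -0.1929; -0.1929 1.1221]  S=[1.3998 0.0850; 0.0850 1.2750]  K=[0.6030 -0.0970; -0.0861 0.8647]  nu=[1.9425, -0.1606]  x^+=[0.1902, -0.1960]  P^+=[0.3499 -0.0584; -0.0584 0.1712]
step 2: x^-=[0.1931, -0.2650]  P^-=[0.5940 -0.1512; -0.1512 0.5651]  S=[1.1342 0.0177; 0.0177 0.7245]  K=[0.5080 -0.1063; -0.0803 0.7528]  nu=[-0.4487, -2.3520]  x^+=[0.2152, -1.9997]  P^+=[0.2950 -0.0539; -0.0539 0.1494]
step 3: x^-=[0.5386, -2.2735]  P^-=[0.5542 -0.1311; -0.1311 0.5324]  S=[1.0991 0.0283; 0.0283 0.6965]  K=[0.4912 -0.0968; -0.0754 0.7410]  nu=[0.1570, 1.7881]  x^+=[0.4426, -0.9603]  P^+=[0.2851 -0.0509; -0.0509 0.1468]
step 4: x^-=[0.5402, -1.1765]  P^-=[0.5464 -0.1257; -0.1257 0.5270]  S=[1.0926 0.0320; 0.0320 0.6925]  K=[0.4879 -0.0936; -0.0740 0.7390]  nu=[-0.5472, 4.4009]  x^+=[-0.1388, 2.1162]  P^+=[0.2832 -0.0501; -0.0501 0.1463]

innov = [-0.5472, 4.4009]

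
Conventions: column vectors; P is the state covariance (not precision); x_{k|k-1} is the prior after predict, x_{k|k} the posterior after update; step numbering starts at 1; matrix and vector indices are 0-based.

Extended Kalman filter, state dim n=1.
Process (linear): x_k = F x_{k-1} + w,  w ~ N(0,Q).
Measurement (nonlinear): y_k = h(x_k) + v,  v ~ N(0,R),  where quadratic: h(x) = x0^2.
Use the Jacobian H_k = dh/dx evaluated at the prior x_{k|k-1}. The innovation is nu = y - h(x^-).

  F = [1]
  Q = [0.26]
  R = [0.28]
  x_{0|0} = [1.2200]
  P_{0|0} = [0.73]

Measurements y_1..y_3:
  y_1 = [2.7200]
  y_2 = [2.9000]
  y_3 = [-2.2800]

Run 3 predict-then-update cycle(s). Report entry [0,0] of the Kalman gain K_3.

step 1: x^-=[1.2200]  P^-=[0.9900]  H_jac=[2.4400]  S=[6.1741]  K=[0.3912]  nu=[1.2316]  x^+=[1.7019]  P^+=[0.0449]
step 2: x^-=[1.7019]  P^-=[0.3049]  H_jac=[3.4037]  S=[3.8123]  K=[0.2722]  nu=[0.0037]  x^+=[1.7029]  P^+=[0.0224]
step 3: x^-=[1.7029]  P^-=[0.2824]  H_jac=[3.4057]  S=[3.5555]  K=[0.2705]  nu=[-5.1797]  x^+=[0.3017]  P^+=[0.0222]

K[0,0] = 0.2705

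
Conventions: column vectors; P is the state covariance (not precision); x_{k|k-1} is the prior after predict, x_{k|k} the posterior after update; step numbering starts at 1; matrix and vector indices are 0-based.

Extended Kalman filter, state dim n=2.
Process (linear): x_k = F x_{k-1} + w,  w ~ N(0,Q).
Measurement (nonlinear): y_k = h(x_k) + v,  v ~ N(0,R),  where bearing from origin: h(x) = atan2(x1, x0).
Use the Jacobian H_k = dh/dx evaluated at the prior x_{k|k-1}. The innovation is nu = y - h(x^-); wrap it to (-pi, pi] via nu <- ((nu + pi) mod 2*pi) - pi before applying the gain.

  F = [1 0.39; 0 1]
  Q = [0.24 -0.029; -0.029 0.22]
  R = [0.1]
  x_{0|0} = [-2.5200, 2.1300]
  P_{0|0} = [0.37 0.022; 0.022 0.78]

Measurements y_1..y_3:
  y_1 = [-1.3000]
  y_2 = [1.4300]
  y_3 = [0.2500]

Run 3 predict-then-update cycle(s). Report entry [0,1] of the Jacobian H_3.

step 1: x^-=[-1.6893, 2.1300]  P^-=[0.7458 0.2972; 0.2972 1.0000]  H_jac=[-0.2882 -0.2286]  S=[0.2533]  K=[-1.1165; -1.2403]  nu=[2.7419]  x^+=[-4.7507, -1.2707]  P^+=[0.4300 -0.0536; -0.0536 0.6103]
step 2: x^-=[-5.2463, -1.2707]  P^-=[0.7209 0.1554; 0.1554 0.8303]  H_jac=[0.0436 -0.1800]  S=[0.1258]  K=[0.0276; -1.1340]  nu=[-1.9492]  x^+=[-5.3000, 0.9397]  P^+=[0.7208 0.1593; 0.1593 0.6684]
step 3: x^-=[-4.9335, 0.9397]  P^-=[1.1868 0.3910; 0.3910 0.8884]  H_jac=[-0.0373 -0.1956]  S=[0.1413]  K=[-0.8539; -1.3326]  nu=[-2.7034]  x^+=[-2.6250, 4.5422]  P^+=[1.0837 0.2301; 0.2301 0.6374]

H_jac[0,1] = -0.1956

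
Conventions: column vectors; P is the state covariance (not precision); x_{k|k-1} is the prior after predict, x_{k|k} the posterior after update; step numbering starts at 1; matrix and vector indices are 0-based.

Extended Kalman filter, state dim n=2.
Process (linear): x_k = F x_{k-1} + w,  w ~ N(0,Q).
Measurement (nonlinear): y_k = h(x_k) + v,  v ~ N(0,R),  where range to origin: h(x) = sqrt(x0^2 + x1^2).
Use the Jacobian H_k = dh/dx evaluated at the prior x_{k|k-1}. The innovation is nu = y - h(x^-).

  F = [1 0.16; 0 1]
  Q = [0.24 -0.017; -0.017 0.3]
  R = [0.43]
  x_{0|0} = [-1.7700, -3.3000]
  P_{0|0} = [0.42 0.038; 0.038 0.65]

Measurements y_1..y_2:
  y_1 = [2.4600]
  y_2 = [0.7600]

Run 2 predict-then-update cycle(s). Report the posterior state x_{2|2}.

x_post = [-1.2266, -1.2698]

step 1: x^-=[-2.2980, -3.3000]  P^-=[0.6888 0.1250; 0.1250 0.9500]  H_jac=[-0.5715 -0.8206]  S=[1.4119]  K=[-0.3514; -0.6027]  nu=[-1.5613]  x^+=[-1.7493, -2.3589]  P^+=[0.5144 -0.1741; -0.1741 0.4370]
step 2: x^-=[-2.1267, -2.3589]  P^-=[0.7099 -0.1212; -0.1212 0.7370]  H_jac=[-0.6696 -0.7427]  S=[1.0344]  K=[-0.3726; -0.4508]  nu=[-2.4161]  x^+=[-1.2266, -1.2698]  P^+=[0.5663 -0.2949; -0.2949 0.5268]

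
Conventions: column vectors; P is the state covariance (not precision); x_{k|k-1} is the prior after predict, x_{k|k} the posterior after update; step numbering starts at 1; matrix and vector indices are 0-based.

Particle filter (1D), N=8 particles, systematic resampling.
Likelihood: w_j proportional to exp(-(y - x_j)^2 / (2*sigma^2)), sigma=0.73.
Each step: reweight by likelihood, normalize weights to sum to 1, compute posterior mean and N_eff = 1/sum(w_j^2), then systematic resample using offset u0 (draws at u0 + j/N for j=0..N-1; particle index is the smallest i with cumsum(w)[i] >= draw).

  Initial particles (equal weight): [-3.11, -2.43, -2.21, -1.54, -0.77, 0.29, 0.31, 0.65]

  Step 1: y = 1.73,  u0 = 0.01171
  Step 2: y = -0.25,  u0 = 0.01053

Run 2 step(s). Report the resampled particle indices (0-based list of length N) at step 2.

resampled_idx = [0, 0, 1, 2, 3, 4, 5, 6]

step 1: w=[0.0000, 0.0000, 0.0000, 0.0001, 0.0045, 0.2264, 0.2388, 0.5302]  mean=0.4808  Neff=2.5677  idx=[5, 5, 6, 6, 7, 7, 7, 7]
step 2: w=[0.1558, 0.1558, 0.1526, 0.1526, 0.0958, 0.0958, 0.0958, 0.0958]  mean=0.4340  Neff=7.5852  idx=[0, 0, 1, 2, 3, 4, 5, 6]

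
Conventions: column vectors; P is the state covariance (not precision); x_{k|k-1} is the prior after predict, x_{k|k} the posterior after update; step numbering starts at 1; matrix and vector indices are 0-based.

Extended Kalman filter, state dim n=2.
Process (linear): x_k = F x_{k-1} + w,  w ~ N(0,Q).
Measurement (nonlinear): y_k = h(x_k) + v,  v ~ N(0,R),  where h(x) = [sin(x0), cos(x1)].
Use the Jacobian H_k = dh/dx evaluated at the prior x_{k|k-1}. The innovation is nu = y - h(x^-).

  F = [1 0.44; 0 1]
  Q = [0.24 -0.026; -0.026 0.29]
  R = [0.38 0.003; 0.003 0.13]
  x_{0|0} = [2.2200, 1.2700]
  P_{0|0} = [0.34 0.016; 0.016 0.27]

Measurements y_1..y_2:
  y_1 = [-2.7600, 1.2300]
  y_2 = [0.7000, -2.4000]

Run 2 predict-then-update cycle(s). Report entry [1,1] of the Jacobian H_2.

step 1: x^-=[2.7788, 1.2700]  P^-=[0.6464 0.1088; 0.1088 0.5600]  H_jac=[-0.9349 0.0000; 0.0000 -0.9551]  S=[0.9449 0.1002; 0.1002 0.6408]  K=[-0.6328 -0.0633; -0.0195 -0.8316]  nu=[-3.1149, 0.9337]  x^+=[4.6908, 0.5543]  P^+=[0.2574 0.0106; 0.0106 0.1132]
step 2: x^-=[4.9347, 0.5543]  P^-=[0.5287 0.0344; 0.0344 0.4032]  H_jac=[0.2205 0.0000; 0.0000 -0.5264]  S=[0.4057 -0.0010; -0.0010 0.2417]  K=[0.2871 -0.0738; 0.0166 -0.8780]  nu=[1.6754, -3.2503]  x^+=[5.6555, 3.4359]  P^+=[0.4939 0.0166; 0.0166 0.2168]

H_jac[1,1] = -0.5264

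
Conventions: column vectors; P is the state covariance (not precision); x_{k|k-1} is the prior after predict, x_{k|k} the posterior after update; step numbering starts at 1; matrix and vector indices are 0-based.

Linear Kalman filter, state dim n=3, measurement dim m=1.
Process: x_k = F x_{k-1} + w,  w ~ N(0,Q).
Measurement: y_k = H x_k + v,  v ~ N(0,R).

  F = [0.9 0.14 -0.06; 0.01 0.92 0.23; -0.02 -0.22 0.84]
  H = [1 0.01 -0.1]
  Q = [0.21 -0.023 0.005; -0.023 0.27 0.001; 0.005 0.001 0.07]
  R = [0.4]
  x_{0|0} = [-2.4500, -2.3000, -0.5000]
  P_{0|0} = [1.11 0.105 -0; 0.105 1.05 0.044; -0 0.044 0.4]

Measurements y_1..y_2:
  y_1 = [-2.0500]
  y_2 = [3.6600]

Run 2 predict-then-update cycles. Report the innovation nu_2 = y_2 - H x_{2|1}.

step 1: x^-=[-2.4970, -2.2555, 0.1350]  P^-=[1.1568 0.2028 -0.0828; 0.2028 1.2005 -0.1048; -0.0828 -0.1048 0.3882]  S=[1.5817]  K=[0.7379; 0.1424; -0.0776]  nu=[0.4831]  x^+=[-2.1405, -2.1867, 0.0975]  P^+=[0.2956 0.0365 0.0077; 0.0365 1.1685 -0.0874; 0.0077 -0.0874 0.3787]
step 2: x^-=[-2.2385, -2.0107, 0.6058]  P^-=[0.4835 0.1588 -0.0683; 0.1588 1.2428 -0.2262; -0.0683 -0.2262 0.4262]  S=[0.9052]  K=[0.5435; 0.2142; -0.1251]  nu=[5.9792]  x^+=[1.0110, -0.7300, -0.1419]  P^+=[0.2162 0.0535 -0.0068; 0.0535 1.2012 -0.2020; -0.0068 -0.2020 0.4120]

innov = [5.9792]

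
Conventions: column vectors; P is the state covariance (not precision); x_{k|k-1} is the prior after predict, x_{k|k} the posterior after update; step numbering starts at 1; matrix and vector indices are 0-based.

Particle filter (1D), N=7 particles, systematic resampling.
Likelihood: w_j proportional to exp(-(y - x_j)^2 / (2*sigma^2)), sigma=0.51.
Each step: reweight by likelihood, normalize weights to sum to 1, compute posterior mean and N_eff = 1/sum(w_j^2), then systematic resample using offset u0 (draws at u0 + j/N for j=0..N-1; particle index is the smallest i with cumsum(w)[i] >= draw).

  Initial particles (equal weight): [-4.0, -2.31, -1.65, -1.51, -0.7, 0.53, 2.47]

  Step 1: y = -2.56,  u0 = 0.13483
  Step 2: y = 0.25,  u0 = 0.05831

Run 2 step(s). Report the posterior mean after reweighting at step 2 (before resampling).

post_mean = -1.5517

step 1: w=[0.0151, 0.7208, 0.1654, 0.0976, 0.0011, 0.0000, 0.0000]  mean=-2.1465  Neff=1.7964  idx=[1, 1, 1, 1, 1, 2, 3]
step 2: w=[0.0009, 0.0009, 0.0009, 0.0009, 0.0009, 0.2706, 0.7247]  mean=-1.5517  Neff=1.6712  idx=[5, 5, 6, 6, 6, 6, 6]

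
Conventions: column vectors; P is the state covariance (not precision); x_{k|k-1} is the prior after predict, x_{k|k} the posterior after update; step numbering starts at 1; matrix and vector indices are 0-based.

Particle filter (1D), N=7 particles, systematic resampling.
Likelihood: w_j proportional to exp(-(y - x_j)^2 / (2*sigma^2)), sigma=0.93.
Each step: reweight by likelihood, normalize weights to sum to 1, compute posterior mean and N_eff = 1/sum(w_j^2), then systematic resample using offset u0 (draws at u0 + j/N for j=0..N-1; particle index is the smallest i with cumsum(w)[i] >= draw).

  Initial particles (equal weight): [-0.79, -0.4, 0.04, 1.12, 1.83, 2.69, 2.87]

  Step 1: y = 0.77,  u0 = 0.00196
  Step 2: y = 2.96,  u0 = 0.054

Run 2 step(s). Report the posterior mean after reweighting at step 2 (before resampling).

post_mean = 1.5332

step 1: w=[0.0794, 0.1470, 0.2383, 0.3021, 0.1694, 0.0385, 0.0253]  mean=0.7126  Neff=4.8362  idx=[0, 1, 2, 2, 3, 3, 4]
step 2: w=[0.0004, 0.0019, 0.0093, 0.0093, 0.1819, 0.1819, 0.6154]  mean=1.5332  Neff=2.2470  idx=[4, 4, 5, 6, 6, 6, 6]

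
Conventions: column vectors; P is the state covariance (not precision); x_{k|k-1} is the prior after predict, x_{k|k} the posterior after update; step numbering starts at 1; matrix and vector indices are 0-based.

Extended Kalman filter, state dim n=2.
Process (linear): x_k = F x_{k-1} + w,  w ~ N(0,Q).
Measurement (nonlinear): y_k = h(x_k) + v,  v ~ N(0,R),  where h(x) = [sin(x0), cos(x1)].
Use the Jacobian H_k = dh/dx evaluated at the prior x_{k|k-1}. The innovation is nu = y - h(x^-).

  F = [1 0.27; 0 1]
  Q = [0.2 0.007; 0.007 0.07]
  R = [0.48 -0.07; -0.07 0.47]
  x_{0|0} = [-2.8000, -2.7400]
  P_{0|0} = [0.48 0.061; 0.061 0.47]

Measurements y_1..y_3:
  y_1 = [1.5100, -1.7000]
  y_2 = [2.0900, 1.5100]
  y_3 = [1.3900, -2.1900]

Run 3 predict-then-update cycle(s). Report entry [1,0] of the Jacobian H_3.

H_jac[1,0] = 0.0000

step 1: x^-=[-3.5398, -2.7400]  P^-=[0.7472 0.1949; 0.1949 0.5400]  H_jac=[-0.9218 0.0000; 0.0000 0.3909]  S=[1.1149 -0.1402; -0.1402 0.5525]  K=[-0.6202 -0.0195; -0.1168 0.3524]  nu=[1.1222, -0.7796]  x^+=[-4.2206, -3.1458]  P^+=[0.3215 0.0876; 0.0876 0.4446]
step 2: x^-=[-5.0700, -3.1458]  P^-=[0.6012 0.2146; 0.2146 0.5146]  H_jac=[0.3500 0.0000; 0.0000 -0.0042]  S=[0.5537 -0.0703; -0.0703 0.4700]  K=[0.3872 0.0560; 0.1377 0.0160]  nu=[1.1533, 2.5100]  x^+=[-4.4829, -2.9468]  P^+=[0.5198 0.1857; 0.1857 0.5043]
step 3: x^-=[-5.2785, -2.9468]  P^-=[0.8568 0.3288; 0.3288 0.5743]  H_jac=[0.5364 0.0000; 0.0000 0.1935]  S=[0.7265 -0.0359; -0.0359 0.4915]  K=[0.6413 0.1763; 0.2549 0.2447]  nu=[0.5460, -1.2089]  x^+=[-5.1415, -3.1035]  P^+=[0.5509 0.1961; 0.1961 0.5022]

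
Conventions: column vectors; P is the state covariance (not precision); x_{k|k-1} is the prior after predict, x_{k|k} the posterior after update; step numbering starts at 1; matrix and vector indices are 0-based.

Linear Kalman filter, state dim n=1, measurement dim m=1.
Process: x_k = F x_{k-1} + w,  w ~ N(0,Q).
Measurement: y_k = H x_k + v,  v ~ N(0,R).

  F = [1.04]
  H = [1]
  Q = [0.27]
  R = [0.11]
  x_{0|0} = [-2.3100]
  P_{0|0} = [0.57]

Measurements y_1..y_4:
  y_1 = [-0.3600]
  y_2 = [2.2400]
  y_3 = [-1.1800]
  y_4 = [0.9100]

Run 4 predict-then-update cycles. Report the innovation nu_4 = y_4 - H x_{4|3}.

step 1: x^-=[-2.4024]  P^-=[0.8865]  S=[0.9965]  K=[0.8896]  nu=[2.0424]  x^+=[-0.5855]  P^+=[0.0979]
step 2: x^-=[-0.6089]  P^-=[0.3758]  S=[0.4858]  K=[0.7736]  nu=[2.8489]  x^+=[1.5950]  P^+=[0.0851]
step 3: x^-=[1.6588]  P^-=[0.3620]  S=[0.4720]  K=[0.7670]  nu=[-2.8388]  x^+=[-0.5185]  P^+=[0.0844]
step 4: x^-=[-0.5392]  P^-=[0.3613]  S=[0.4713]  K=[0.7666]  nu=[1.4492]  x^+=[0.5717]  P^+=[0.0843]

innov = [1.4492]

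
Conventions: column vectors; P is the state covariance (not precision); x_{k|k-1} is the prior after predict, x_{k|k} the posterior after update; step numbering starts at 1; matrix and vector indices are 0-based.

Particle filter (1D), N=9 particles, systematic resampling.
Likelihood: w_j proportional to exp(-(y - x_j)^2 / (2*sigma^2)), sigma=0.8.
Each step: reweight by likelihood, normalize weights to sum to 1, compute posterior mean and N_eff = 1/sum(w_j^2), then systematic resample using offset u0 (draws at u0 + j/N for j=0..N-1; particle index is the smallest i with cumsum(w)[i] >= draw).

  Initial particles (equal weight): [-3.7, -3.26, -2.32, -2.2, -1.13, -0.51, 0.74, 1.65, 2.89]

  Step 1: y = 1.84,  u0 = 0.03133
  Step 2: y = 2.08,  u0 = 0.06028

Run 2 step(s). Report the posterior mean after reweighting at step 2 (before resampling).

step 1: w=[0.0000, 0.0000, 0.0000, 0.0000, 0.0006, 0.0074, 0.2161, 0.5408, 0.2351]  mean=1.7272  Neff=2.5350  idx=[6, 6, 7, 7, 7, 7, 7, 8, 8]
step 2: w=[0.0409, 0.0409, 0.1438, 0.1438, 0.1438, 0.1438, 0.1438, 0.0995, 0.0995]  mean=1.8225  Neff=7.8987  idx=[1, 2, 3, 4, 4, 5, 6, 7, 8]

post_mean = 1.8225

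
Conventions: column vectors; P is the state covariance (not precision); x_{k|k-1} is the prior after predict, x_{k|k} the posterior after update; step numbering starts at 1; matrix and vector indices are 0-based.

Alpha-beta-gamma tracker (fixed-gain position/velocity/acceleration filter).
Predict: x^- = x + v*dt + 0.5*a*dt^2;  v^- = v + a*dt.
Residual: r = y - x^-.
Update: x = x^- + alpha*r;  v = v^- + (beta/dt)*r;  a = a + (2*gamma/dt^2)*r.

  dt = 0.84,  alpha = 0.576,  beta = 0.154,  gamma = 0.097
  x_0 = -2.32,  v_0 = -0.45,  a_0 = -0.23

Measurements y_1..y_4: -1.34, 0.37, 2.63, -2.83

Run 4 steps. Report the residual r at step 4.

step 1: x_pred=-2.7791  r=1.4391  x^+=-1.9502  v^+=-0.3794  a^+=0.1657
step 2: x_pred=-2.2104  r=2.5804  x^+=-0.7241  v^+=0.2329  a^+=0.8751
step 3: x_pred=-0.2197  r=2.8497  x^+=1.4217  v^+=1.4905  a^+=1.6587
step 4: x_pred=3.2589  r=-6.0889  x^+=-0.2483  v^+=1.7674  a^+=-0.0154

resid = -6.0889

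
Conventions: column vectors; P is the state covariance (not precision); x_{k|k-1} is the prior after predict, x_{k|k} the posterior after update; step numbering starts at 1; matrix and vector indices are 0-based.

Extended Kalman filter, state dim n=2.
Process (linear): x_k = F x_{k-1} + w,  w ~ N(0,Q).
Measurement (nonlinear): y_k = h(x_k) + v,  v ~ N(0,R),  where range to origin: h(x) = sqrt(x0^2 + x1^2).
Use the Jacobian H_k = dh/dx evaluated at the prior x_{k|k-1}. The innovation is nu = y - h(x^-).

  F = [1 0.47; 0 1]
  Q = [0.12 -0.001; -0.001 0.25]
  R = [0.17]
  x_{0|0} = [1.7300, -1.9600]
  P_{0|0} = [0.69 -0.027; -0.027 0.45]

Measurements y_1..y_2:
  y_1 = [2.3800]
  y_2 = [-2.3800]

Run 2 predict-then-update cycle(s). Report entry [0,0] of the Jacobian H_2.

step 1: x^-=[0.8088, -1.9600]  P^-=[0.8840 0.1835; 0.1835 0.7000]  H_jac=[0.3815 -0.9244]  S=[0.7674]  K=[0.2184; -0.7520]  nu=[0.2597]  x^+=[0.8655, -2.1553]  P^+=[0.8474 0.3095; 0.3095 0.2660]
step 2: x^-=[-0.1475, -2.1553]  P^-=[1.3171 0.4336; 0.4336 0.5160]  H_jac=[-0.0683 -0.9977]  S=[0.7488]  K=[-0.6977; -0.7270]  nu=[-4.5403]  x^+=[3.0204, 1.1457]  P^+=[0.9526 0.0537; 0.0537 0.1202]

H_jac[0,0] = -0.0683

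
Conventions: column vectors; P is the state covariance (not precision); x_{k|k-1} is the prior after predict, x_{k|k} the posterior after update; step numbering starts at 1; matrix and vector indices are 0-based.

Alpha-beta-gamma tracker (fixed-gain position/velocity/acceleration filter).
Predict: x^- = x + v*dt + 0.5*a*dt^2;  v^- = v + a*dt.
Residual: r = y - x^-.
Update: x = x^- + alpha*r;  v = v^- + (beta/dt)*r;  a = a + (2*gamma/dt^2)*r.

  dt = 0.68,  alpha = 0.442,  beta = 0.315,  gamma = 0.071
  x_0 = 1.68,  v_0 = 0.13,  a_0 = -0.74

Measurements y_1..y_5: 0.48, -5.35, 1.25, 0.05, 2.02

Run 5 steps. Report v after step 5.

v_post = 1.8770

step 1: x_pred=1.5973  r=-1.1173  x^+=1.1035  v^+=-0.8908  a^+=-1.0831
step 2: x_pred=0.2473  r=-5.5973  x^+=-2.2267  v^+=-4.2202  a^+=-2.8020
step 3: x_pred=-5.7442  r=6.9942  x^+=-2.6528  v^+=-2.8856  a^+=-0.6541
step 4: x_pred=-4.7662  r=4.8162  x^+=-2.6374  v^+=-1.0993  a^+=0.8249
step 5: x_pred=-3.1943  r=5.2143  x^+=-0.8896  v^+=1.8770  a^+=2.4262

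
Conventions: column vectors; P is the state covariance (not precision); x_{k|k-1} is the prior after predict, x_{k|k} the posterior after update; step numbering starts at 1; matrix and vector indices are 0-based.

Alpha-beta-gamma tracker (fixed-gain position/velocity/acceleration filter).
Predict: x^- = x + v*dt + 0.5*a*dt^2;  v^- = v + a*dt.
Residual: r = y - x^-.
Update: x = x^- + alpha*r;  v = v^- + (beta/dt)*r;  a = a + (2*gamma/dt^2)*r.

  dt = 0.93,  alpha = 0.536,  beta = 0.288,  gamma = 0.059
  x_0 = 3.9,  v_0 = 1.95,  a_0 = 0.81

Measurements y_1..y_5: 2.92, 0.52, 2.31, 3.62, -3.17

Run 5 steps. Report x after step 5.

step 1: x_pred=6.0638  r=-3.1438  x^+=4.3787  v^+=1.7297  a^+=0.3811
step 2: x_pred=6.1522  r=-5.6322  x^+=3.1333  v^+=0.3400  a^+=-0.3873
step 3: x_pred=3.2820  r=-0.9720  x^+=2.7610  v^+=-0.3212  a^+=-0.5199
step 4: x_pred=2.2374  r=1.3826  x^+=2.9785  v^+=-0.3766  a^+=-0.3313
step 5: x_pred=2.4850  r=-5.6550  x^+=-0.5461  v^+=-2.4360  a^+=-1.1028

x_post = -0.5461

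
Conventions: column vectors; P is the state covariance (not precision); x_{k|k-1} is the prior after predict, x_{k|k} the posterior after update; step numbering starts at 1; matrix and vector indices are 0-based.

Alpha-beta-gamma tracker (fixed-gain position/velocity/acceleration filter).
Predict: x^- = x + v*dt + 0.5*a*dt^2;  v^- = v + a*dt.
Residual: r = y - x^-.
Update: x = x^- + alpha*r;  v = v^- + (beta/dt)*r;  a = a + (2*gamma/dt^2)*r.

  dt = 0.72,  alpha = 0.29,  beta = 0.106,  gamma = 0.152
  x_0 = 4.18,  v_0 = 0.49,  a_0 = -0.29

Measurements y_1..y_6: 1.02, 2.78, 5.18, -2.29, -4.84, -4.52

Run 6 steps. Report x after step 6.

x_post = -6.2830

step 1: x_pred=4.4576  r=-3.4376  x^+=3.4607  v^+=-0.2249  a^+=-2.3059
step 2: x_pred=2.7011  r=0.0789  x^+=2.7240  v^+=-1.8735  a^+=-2.2596
step 3: x_pred=0.7894  r=4.3906  x^+=2.0626  v^+=-2.8541  a^+=0.3151
step 4: x_pred=0.0894  r=-2.3794  x^+=-0.6006  v^+=-2.9775  a^+=-1.0802
step 5: x_pred=-3.0244  r=-1.8156  x^+=-3.5509  v^+=-4.0225  a^+=-2.1449
step 6: x_pred=-7.0031  r=2.4831  x^+=-6.2830  v^+=-5.2013  a^+=-0.6888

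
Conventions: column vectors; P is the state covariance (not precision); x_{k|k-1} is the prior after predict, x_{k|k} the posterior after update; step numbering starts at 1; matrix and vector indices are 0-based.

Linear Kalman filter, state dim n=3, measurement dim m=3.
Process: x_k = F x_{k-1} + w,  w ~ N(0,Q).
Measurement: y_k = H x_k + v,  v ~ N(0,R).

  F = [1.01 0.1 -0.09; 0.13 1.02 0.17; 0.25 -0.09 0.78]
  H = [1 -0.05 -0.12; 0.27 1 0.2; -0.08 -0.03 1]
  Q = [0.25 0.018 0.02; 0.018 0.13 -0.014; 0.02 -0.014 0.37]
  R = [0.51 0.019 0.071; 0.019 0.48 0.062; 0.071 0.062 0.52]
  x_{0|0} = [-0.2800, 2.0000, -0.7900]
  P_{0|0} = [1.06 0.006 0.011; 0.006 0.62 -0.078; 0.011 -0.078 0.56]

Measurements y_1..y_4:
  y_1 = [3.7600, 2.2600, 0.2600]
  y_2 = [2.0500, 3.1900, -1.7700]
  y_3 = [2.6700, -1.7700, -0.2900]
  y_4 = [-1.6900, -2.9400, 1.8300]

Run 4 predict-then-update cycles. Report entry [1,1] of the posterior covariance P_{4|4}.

step 1: x^-=[-0.0117, 1.8693, -0.8662]  P^-=[1.3427 0.2257 0.2441; 0.2257 0.7842 -0.0200; 0.2441 -0.0200 0.7969]  S=[1.7847 0.5893 0.1106; 0.5893 1.5342 0.1911; 0.1106 0.1911 1.2895]  K=[0.6781 0.1523 0.0200; -0.0830 0.5962 -0.1290; 0.0311 0.0479 0.5936]  nu=[3.7612, 0.5671, 1.1813]  x^+=[2.6486, 1.7427, -0.0207]  P^+=[0.3602 -0.0292 0.0959; -0.0292 0.2904 -0.0296; 0.0959 -0.0296 0.3206]
step 2: x^-=[2.8512, 2.1183, 0.4891]  P^-=[0.6001 0.0771 0.1586; 0.0771 0.4337 -0.0029; 0.1586 -0.0029 0.6328]  S=[1.0745 0.2472 0.1060; 0.2472 1.0404 0.1932; 0.1060 0.1932 1.1322]  K=[0.5034 0.1360 0.0253; -0.0457 0.4648 -0.0945; 0.0108 0.0578 0.5369]  nu=[-0.6366, 0.2040, -1.9675]  x^+=[2.5087, 2.4282, -0.5624]  P^+=[0.2699 -0.0122 0.0786; -0.0122 0.2232 -0.0179; 0.0786 -0.0179 0.2893]
step 3: x^-=[2.8272, 2.7073, -0.0300]  P^-=[0.5135 0.0730 0.1252; 0.0730 0.3692 0.0071; 0.1252 0.0071 0.5984]  S=[0.9958 0.2169 0.0829; 0.2169 0.9663 0.1919; 0.0829 0.1919 1.1019]  K=[0.4657 0.1373 0.0154; -0.0324 0.4273 -0.0809; -0.0040 0.0632 0.5231]  nu=[-0.0255, -5.2346, 0.0474]  x^+=[2.0972, 0.4677, -0.3357]  P^+=[0.2493 -0.0055 0.0694; -0.0055 0.2034 -0.0122; 0.0694 -0.0122 0.2808]
step 4: x^-=[2.1952, 0.6926, 0.2203]  P^-=[0.4951 0.0735 0.1138; 0.0735 0.3513 0.0118; 0.1138 0.0118 0.5871]  S=[0.9799 0.2111 0.0739; 0.2111 0.9476 0.1923; 0.0739 0.1923 1.0920]  K=[0.4569 0.1387 0.0106; -0.0282 0.4158 -0.0756; -0.0096 0.0658 0.5180]  nu=[-3.8241, -4.2694, 1.8061]  x^+=[-0.1253, -1.1111, 0.9118]  P^+=[0.2442 -0.0032 0.0660; -0.0032 0.1972 -0.0099; 0.0660 -0.0099 0.2778]

P_post[1,1] = 0.1972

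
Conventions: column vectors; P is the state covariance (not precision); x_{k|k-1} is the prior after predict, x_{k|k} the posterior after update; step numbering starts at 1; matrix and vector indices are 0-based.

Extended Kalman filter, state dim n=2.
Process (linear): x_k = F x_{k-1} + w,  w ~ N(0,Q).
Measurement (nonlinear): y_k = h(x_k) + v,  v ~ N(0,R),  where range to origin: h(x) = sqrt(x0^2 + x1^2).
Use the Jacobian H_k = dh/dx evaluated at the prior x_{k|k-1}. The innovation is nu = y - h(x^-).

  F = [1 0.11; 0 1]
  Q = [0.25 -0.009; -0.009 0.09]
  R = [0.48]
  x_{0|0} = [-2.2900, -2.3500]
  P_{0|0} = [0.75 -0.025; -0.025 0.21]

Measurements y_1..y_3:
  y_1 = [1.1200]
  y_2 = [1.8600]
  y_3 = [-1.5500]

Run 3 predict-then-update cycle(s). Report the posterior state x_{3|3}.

step 1: x^-=[-2.5485, -2.3500]  P^-=[0.9970 -0.0109; -0.0109 0.3000]  H_jac=[-0.7352 -0.6779]  S=[1.1459]  K=[-0.6332; -0.1705]  nu=[-2.3466]  x^+=[-1.0626, -1.9499]  P^+=[0.5376 -0.1346; -0.1346 0.2667]
step 2: x^-=[-1.2770, -1.9499]  P^-=[0.7612 -0.1143; -0.1143 0.3567]  H_jac=[-0.5479 -0.8366]  S=[0.8534]  K=[-0.3767; -0.2763]  nu=[-0.4709]  x^+=[-1.0997, -1.8198]  P^+=[0.6401 -0.2031; -0.2031 0.2915]
step 3: x^-=[-1.2998, -1.8198]  P^-=[0.8490 -0.1800; -0.1800 0.3815]  H_jac=[-0.5812 -0.8137]  S=[0.8492]  K=[-0.4086; -0.2424]  nu=[-3.7864]  x^+=[0.2472, -0.9020]  P^+=[0.7072 -0.2641; -0.2641 0.3316]

x_post = [0.2472, -0.9020]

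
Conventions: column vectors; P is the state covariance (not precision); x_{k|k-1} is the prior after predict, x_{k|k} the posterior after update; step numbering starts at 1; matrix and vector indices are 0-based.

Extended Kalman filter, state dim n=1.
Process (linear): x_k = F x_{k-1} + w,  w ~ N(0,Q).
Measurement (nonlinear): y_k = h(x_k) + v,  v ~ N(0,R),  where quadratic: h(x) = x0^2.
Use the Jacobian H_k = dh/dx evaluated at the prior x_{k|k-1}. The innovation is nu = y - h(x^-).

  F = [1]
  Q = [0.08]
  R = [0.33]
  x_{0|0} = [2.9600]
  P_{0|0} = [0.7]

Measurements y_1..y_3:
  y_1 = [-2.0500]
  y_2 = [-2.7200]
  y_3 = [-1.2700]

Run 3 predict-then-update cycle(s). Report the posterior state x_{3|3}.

x_post = [0.0131]

step 1: x^-=[2.9600]  P^-=[0.7800]  H_jac=[5.9200]  S=[27.6662]  K=[0.1669]  nu=[-10.8116]  x^+=[1.1555]  P^+=[0.0093]
step 2: x^-=[1.1555]  P^-=[0.0893]  H_jac=[2.3110]  S=[0.8069]  K=[0.2558]  nu=[-4.0552]  x^+=[0.1184]  P^+=[0.0365]
step 3: x^-=[0.1184]  P^-=[0.1165]  H_jac=[0.2367]  S=[0.3365]  K=[0.0820]  nu=[-1.2840]  x^+=[0.0131]  P^+=[0.1143]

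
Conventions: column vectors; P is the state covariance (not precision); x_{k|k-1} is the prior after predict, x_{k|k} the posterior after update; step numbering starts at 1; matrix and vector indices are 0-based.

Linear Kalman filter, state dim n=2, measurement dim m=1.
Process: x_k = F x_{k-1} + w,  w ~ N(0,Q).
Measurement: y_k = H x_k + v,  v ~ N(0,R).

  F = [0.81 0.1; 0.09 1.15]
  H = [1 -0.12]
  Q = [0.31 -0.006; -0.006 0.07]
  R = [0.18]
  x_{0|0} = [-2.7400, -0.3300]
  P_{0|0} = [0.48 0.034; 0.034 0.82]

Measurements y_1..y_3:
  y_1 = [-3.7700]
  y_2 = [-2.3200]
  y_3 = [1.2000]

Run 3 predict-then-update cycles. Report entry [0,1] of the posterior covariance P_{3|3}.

step 1: x^-=[-2.2524, -0.6261]  P^-=[0.6386 0.1553; 0.1553 1.1654]  S=[0.7982]  K=[0.7768; 0.0193]  nu=[-1.5927]  x^+=[-3.4896, -0.6569]  P^+=[0.1570 0.1433; 0.1433 1.1651]
step 2: x^-=[-2.8923, -1.0695]  P^-=[0.4479 0.2742; 0.2742 1.6417]  S=[0.5857]  K=[0.7085; 0.1318]  nu=[0.4440]  x^+=[-2.5778, -1.0110]  P^+=[0.1539 0.2195; 0.2195 1.6316]
step 3: x^-=[-2.1891, -1.3946]  P^-=[0.4628 0.3993; 0.3993 2.2744]  S=[0.5798]  K=[0.7157; 0.2180]  nu=[3.2217]  x^+=[0.1166, -0.6924]  P^+=[0.1659 0.3089; 0.3089 2.2469]

P_post[0,1] = 0.3089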